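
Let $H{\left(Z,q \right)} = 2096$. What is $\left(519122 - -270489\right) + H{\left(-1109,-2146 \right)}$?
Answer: $791707$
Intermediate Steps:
$\left(519122 - -270489\right) + H{\left(-1109,-2146 \right)} = \left(519122 - -270489\right) + 2096 = \left(519122 + 270489\right) + 2096 = 789611 + 2096 = 791707$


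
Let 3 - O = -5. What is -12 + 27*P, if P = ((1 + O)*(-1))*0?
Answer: -12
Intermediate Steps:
O = 8 (O = 3 - 1*(-5) = 3 + 5 = 8)
P = 0 (P = ((1 + 8)*(-1))*0 = (9*(-1))*0 = -9*0 = 0)
-12 + 27*P = -12 + 27*0 = -12 + 0 = -12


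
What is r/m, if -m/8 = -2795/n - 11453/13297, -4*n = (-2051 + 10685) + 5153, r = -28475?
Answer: -5220200418025/73936408 ≈ -70604.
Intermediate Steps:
n = -13787/4 (n = -((-2051 + 10685) + 5153)/4 = -(8634 + 5153)/4 = -¼*13787 = -13787/4 ≈ -3446.8)
m = 73936408/183325739 (m = -8*(-2795/(-13787/4) - 11453/13297) = -8*(-2795*(-4/13787) - 11453*1/13297) = -8*(11180/13787 - 11453/13297) = -8*(-9242051/183325739) = 73936408/183325739 ≈ 0.40331)
r/m = -28475/73936408/183325739 = -28475*183325739/73936408 = -5220200418025/73936408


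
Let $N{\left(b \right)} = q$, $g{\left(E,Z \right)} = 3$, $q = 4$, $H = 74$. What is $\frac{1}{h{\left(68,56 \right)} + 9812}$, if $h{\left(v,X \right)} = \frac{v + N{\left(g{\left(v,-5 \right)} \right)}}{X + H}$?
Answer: $\frac{65}{637816} \approx 0.00010191$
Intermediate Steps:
$N{\left(b \right)} = 4$
$h{\left(v,X \right)} = \frac{4 + v}{74 + X}$ ($h{\left(v,X \right)} = \frac{v + 4}{X + 74} = \frac{4 + v}{74 + X}$)
$\frac{1}{h{\left(68,56 \right)} + 9812} = \frac{1}{\frac{4 + 68}{74 + 56} + 9812} = \frac{1}{\frac{1}{130} \cdot 72 + 9812} = \frac{1}{\frac{36}{65} + 9812} = \frac{1}{\frac{637816}{65}} = \frac{65}{637816}$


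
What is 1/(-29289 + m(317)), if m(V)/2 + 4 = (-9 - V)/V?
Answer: -317/9287801 ≈ -3.4131e-5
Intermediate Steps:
m(V) = -8 + 2*(-9 - V)/V (m(V) = -8 + 2*((-9 - V)/V) = -8 + 2*(-9 - V)/V)
1/(-29289 + m(317)) = 1/(-29289 + (-10 - 18/317)) = 1/(-29289 - 3188/317) = 1/(-9287801/317) = -317/9287801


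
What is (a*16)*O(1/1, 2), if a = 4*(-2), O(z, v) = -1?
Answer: 128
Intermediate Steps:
a = -8
(a*16)*O(1/1, 2) = -8*16*(-1) = -128*(-1) = 128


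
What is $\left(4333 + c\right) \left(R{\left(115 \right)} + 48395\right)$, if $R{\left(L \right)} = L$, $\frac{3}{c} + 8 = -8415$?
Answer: $\frac{1770462484560}{8423} \approx 2.1019 \cdot 10^{8}$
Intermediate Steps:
$c = - \frac{3}{8423}$ ($c = \frac{3}{-8 - 8415} = \frac{3}{-8423} = 3 \left(- \frac{1}{8423}\right) = - \frac{3}{8423} \approx -0.00035617$)
$\left(4333 + c\right) \left(R{\left(115 \right)} + 48395\right) = \left(4333 - \frac{3}{8423}\right) \left(115 + 48395\right) = \frac{36496856}{8423} \cdot 48510 = \frac{1770462484560}{8423}$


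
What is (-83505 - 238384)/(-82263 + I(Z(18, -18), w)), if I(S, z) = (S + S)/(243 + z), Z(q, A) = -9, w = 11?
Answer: 40879903/10447410 ≈ 3.9129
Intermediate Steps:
I(S, z) = 2*S/(243 + z) (I(S, z) = (2*S)/(243 + z) = 2*S/(243 + z))
(-83505 - 238384)/(-82263 + I(Z(18, -18), w)) = (-83505 - 238384)/(-82263 + 2*(-9)/(243 + 11)) = -321889/(-82263 + 2*(-9)/254) = -321889/(-82263 + 2*(-9)*(1/254)) = -321889/(-82263 - 9/127) = -321889/(-10447410/127) = -321889*(-127/10447410) = 40879903/10447410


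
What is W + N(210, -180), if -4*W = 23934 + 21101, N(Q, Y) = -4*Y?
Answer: -42155/4 ≈ -10539.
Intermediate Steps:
W = -45035/4 (W = -(23934 + 21101)/4 = -1/4*45035 = -45035/4 ≈ -11259.)
W + N(210, -180) = -45035/4 - 4*(-180) = -45035/4 + 720 = -42155/4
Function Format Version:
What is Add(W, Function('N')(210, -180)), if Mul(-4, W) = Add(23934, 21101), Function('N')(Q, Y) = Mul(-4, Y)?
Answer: Rational(-42155, 4) ≈ -10539.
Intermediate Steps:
W = Rational(-45035, 4) (W = Mul(Rational(-1, 4), Add(23934, 21101)) = Mul(Rational(-1, 4), 45035) = Rational(-45035, 4) ≈ -11259.)
Add(W, Function('N')(210, -180)) = Add(Rational(-45035, 4), Mul(-4, -180)) = Add(Rational(-45035, 4), 720) = Rational(-42155, 4)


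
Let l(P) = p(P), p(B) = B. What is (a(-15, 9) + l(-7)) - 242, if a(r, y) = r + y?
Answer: -255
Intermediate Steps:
l(P) = P
(a(-15, 9) + l(-7)) - 242 = ((-15 + 9) - 7) - 242 = (-6 - 7) - 242 = -13 - 242 = -255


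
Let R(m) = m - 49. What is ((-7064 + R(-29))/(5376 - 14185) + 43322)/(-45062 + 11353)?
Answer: -381630640/296942581 ≈ -1.2852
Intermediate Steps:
R(m) = -49 + m
((-7064 + R(-29))/(5376 - 14185) + 43322)/(-45062 + 11353) = ((-7064 + (-49 - 29))/(5376 - 14185) + 43322)/(-45062 + 11353) = ((-7064 - 78)/(-8809) + 43322)/(-33709) = (-7142*(-1/8809) + 43322)*(-1/33709) = (7142/8809 + 43322)*(-1/33709) = (381630640/8809)*(-1/33709) = -381630640/296942581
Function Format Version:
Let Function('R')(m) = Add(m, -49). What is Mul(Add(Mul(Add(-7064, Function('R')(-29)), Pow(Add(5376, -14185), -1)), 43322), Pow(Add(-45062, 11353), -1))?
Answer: Rational(-381630640, 296942581) ≈ -1.2852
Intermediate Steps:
Function('R')(m) = Add(-49, m)
Mul(Add(Mul(Add(-7064, Function('R')(-29)), Pow(Add(5376, -14185), -1)), 43322), Pow(Add(-45062, 11353), -1)) = Mul(Add(Mul(Add(-7064, Add(-49, -29)), Pow(Add(5376, -14185), -1)), 43322), Pow(Add(-45062, 11353), -1)) = Mul(Add(Mul(Add(-7064, -78), Pow(-8809, -1)), 43322), Pow(-33709, -1)) = Mul(Add(Mul(-7142, Rational(-1, 8809)), 43322), Rational(-1, 33709)) = Mul(Add(Rational(7142, 8809), 43322), Rational(-1, 33709)) = Mul(Rational(381630640, 8809), Rational(-1, 33709)) = Rational(-381630640, 296942581)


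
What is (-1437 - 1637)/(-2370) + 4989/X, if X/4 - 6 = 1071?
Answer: 4177787/1701660 ≈ 2.4551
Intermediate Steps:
X = 4308 (X = 24 + 4*1071 = 24 + 4284 = 4308)
(-1437 - 1637)/(-2370) + 4989/X = (-1437 - 1637)/(-2370) + 4989/4308 = -3074*(-1/2370) + 4989*(1/4308) = 1537/1185 + 1663/1436 = 4177787/1701660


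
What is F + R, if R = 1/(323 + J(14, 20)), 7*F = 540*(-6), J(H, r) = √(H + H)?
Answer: -337932979/730107 - 2*√7/104301 ≈ -462.85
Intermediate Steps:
J(H, r) = √2*√H (J(H, r) = √(2*H) = √2*√H)
F = -3240/7 (F = (540*(-6))/7 = (⅐)*(-3240) = -3240/7 ≈ -462.86)
R = 1/(323 + 2*√7) (R = 1/(323 + √2*√14) = 1/(323 + 2*√7) ≈ 0.0030461)
F + R = -3240/7 + (323/104301 - 2*√7/104301) = -337932979/730107 - 2*√7/104301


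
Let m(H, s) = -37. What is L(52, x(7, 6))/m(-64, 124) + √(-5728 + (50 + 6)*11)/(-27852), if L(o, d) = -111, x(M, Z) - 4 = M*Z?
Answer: 3 - I*√142/4642 ≈ 3.0 - 0.0025671*I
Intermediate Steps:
x(M, Z) = 4 + M*Z
L(52, x(7, 6))/m(-64, 124) + √(-5728 + (50 + 6)*11)/(-27852) = -111/(-37) + √(-5728 + (50 + 6)*11)/(-27852) = -111*(-1/37) + √(-5728 + 56*11)*(-1/27852) = 3 + √(-5728 + 616)*(-1/27852) = 3 + √(-5112)*(-1/27852) = 3 + (6*I*√142)*(-1/27852) = 3 - I*√142/4642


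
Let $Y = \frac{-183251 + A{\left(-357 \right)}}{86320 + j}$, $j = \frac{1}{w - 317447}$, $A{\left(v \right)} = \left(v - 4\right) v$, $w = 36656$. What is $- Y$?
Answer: $\frac{15267729834}{24237879119} \approx 0.62991$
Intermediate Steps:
$A{\left(v \right)} = v \left(-4 + v\right)$ ($A{\left(v \right)} = \left(-4 + v\right) v = v \left(-4 + v\right)$)
$j = - \frac{1}{280791}$ ($j = \frac{1}{36656 - 317447} = \frac{1}{-280791} = - \frac{1}{280791} \approx -3.5614 \cdot 10^{-6}$)
$Y = - \frac{15267729834}{24237879119}$ ($Y = \frac{-183251 - 357 \left(-4 - 357\right)}{86320 - \frac{1}{280791}} = \frac{-183251 - -128877}{\frac{24237879119}{280791}} = \left(-183251 + 128877\right) \frac{280791}{24237879119} = \left(-54374\right) \frac{280791}{24237879119} = - \frac{15267729834}{24237879119} \approx -0.62991$)
$- Y = \left(-1\right) \left(- \frac{15267729834}{24237879119}\right) = \frac{15267729834}{24237879119}$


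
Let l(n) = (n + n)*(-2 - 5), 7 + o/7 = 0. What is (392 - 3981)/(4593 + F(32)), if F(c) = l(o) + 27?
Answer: -3589/5306 ≈ -0.67640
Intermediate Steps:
o = -49 (o = -49 + 7*0 = -49 + 0 = -49)
l(n) = -14*n (l(n) = (2*n)*(-7) = -14*n)
F(c) = 713 (F(c) = -14*(-49) + 27 = 686 + 27 = 713)
(392 - 3981)/(4593 + F(32)) = (392 - 3981)/(4593 + 713) = -3589/5306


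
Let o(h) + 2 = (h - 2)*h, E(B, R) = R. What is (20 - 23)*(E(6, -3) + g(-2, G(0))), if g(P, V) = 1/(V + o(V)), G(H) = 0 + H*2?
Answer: 21/2 ≈ 10.500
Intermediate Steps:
o(h) = -2 + h*(-2 + h) (o(h) = -2 + (h - 2)*h = -2 + (-2 + h)*h = -2 + h*(-2 + h))
G(H) = 2*H (G(H) = 0 + 2*H = 2*H)
g(P, V) = 1/(-2 + V² - V) (g(P, V) = 1/(V + (-2 + V² - 2*V)) = 1/(-2 + V² - V))
(20 - 23)*(E(6, -3) + g(-2, G(0))) = (20 - 23)*(-3 + 1/(-2 + (2*0)² - 2*0)) = -3*(-3 + 1/(-2 + 0² - 1*0)) = -3*(-3 + 1/(-2 + 0 + 0)) = -3*(-3 + 1/(-2)) = -3*(-3 - ½) = -3*(-7/2) = 21/2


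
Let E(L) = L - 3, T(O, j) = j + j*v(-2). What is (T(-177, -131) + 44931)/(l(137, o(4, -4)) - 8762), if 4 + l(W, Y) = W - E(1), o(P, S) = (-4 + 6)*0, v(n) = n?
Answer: -45062/8627 ≈ -5.2234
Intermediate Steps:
o(P, S) = 0 (o(P, S) = 2*0 = 0)
T(O, j) = -j (T(O, j) = j + j*(-2) = j - 2*j = -j)
E(L) = -3 + L
l(W, Y) = -2 + W (l(W, Y) = -4 + (W - (-3 + 1)) = -4 + (W - 1*(-2)) = -4 + (W + 2) = -4 + (2 + W) = -2 + W)
(T(-177, -131) + 44931)/(l(137, o(4, -4)) - 8762) = (-1*(-131) + 44931)/((-2 + 137) - 8762) = (131 + 44931)/(135 - 8762) = 45062/(-8627) = 45062*(-1/8627) = -45062/8627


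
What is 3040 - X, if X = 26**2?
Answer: 2364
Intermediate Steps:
X = 676
3040 - X = 3040 - 1*676 = 3040 - 676 = 2364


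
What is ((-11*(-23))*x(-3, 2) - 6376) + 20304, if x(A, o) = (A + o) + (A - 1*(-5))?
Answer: 14181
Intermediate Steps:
x(A, o) = 5 + o + 2*A (x(A, o) = (A + o) + (A + 5) = (A + o) + (5 + A) = 5 + o + 2*A)
((-11*(-23))*x(-3, 2) - 6376) + 20304 = ((-11*(-23))*(5 + 2 + 2*(-3)) - 6376) + 20304 = (253*(5 + 2 - 6) - 6376) + 20304 = (253*1 - 6376) + 20304 = (253 - 6376) + 20304 = -6123 + 20304 = 14181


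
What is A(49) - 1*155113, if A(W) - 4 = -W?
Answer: -155158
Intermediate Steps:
A(W) = 4 - W
A(49) - 1*155113 = (4 - 1*49) - 1*155113 = (4 - 49) - 155113 = -45 - 155113 = -155158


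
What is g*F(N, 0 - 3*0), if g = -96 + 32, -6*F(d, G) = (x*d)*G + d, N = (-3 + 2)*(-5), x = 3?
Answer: 160/3 ≈ 53.333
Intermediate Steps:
N = 5 (N = -1*(-5) = 5)
F(d, G) = -d/6 - G*d/2 (F(d, G) = -((3*d)*G + d)/6 = -(3*G*d + d)/6 = -(d + 3*G*d)/6 = -d/6 - G*d/2)
g = -64
g*F(N, 0 - 3*0) = -(-32)*5*(1 + 3*(0 - 3*0))/3 = -(-32)*5*(1 + 3*(0 + 0))/3 = -(-32)*5*(1 + 3*0)/3 = -(-32)*5*(1 + 0)/3 = -(-32)*5/3 = -64*(-5/6) = 160/3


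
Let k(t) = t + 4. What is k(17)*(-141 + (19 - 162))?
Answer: -5964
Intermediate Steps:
k(t) = 4 + t
k(17)*(-141 + (19 - 162)) = (4 + 17)*(-141 + (19 - 162)) = 21*(-141 - 143) = 21*(-284) = -5964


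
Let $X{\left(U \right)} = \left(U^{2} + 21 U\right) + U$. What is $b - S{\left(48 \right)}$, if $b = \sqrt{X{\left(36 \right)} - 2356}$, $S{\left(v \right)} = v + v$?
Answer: $-96 + 2 i \sqrt{67} \approx -96.0 + 16.371 i$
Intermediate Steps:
$S{\left(v \right)} = 2 v$
$X{\left(U \right)} = U^{2} + 22 U$
$b = 2 i \sqrt{67}$ ($b = \sqrt{36 \left(22 + 36\right) - 2356} = \sqrt{36 \cdot 58 - 2356} = \sqrt{2088 - 2356} = \sqrt{-268} = 2 i \sqrt{67} \approx 16.371 i$)
$b - S{\left(48 \right)} = 2 i \sqrt{67} - 2 \cdot 48 = 2 i \sqrt{67} - 96 = -96 + 2 i \sqrt{67}$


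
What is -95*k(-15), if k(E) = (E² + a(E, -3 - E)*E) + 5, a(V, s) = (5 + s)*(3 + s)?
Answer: 341525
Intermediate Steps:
a(V, s) = (3 + s)*(5 + s)
k(E) = 5 + E² + E*(-9 + (-3 - E)² - 8*E) (k(E) = (E² + (15 + (-3 - E)² + 8*(-3 - E))*E) + 5 = (E² + (15 + (-3 - E)² + (-24 - 8*E))*E) + 5 = (E² + (-9 + (-3 - E)² - 8*E)*E) + 5 = (E² + E*(-9 + (-3 - E)² - 8*E)) + 5 = 5 + E² + E*(-9 + (-3 - E)² - 8*E))
-95*k(-15) = -95*(5 + (-15)³ - 1*(-15)²) = -95*(5 - 3375 - 1*225) = -95*(5 - 3375 - 225) = -95*(-3595) = 341525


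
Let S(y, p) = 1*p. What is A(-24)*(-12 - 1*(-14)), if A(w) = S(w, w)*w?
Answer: 1152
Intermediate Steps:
S(y, p) = p
A(w) = w² (A(w) = w*w = w²)
A(-24)*(-12 - 1*(-14)) = (-24)²*(-12 - 1*(-14)) = 576*(-12 + 14) = 576*2 = 1152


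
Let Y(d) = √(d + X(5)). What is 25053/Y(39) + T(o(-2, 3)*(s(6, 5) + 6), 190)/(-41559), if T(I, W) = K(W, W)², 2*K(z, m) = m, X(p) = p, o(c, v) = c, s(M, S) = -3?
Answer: -9025/41559 + 25053*√11/22 ≈ 3776.7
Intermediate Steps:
K(z, m) = m/2
T(I, W) = W²/4 (T(I, W) = (W/2)² = W²/4)
Y(d) = √(5 + d) (Y(d) = √(d + 5) = √(5 + d))
25053/Y(39) + T(o(-2, 3)*(s(6, 5) + 6), 190)/(-41559) = 25053/(√(5 + 39)) + ((¼)*190²)/(-41559) = 25053/(√44) + ((¼)*36100)*(-1/41559) = 25053/((2*√11)) + 9025*(-1/41559) = 25053*(√11/22) - 9025/41559 = 25053*√11/22 - 9025/41559 = -9025/41559 + 25053*√11/22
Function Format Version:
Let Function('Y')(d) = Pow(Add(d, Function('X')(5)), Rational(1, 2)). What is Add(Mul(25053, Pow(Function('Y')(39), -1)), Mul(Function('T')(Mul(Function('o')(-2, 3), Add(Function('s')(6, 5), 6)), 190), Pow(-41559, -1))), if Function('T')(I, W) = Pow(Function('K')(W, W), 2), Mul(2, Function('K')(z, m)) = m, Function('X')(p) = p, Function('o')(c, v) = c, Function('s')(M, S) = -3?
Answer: Add(Rational(-9025, 41559), Mul(Rational(25053, 22), Pow(11, Rational(1, 2)))) ≈ 3776.7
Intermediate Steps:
Function('K')(z, m) = Mul(Rational(1, 2), m)
Function('T')(I, W) = Mul(Rational(1, 4), Pow(W, 2)) (Function('T')(I, W) = Pow(Mul(Rational(1, 2), W), 2) = Mul(Rational(1, 4), Pow(W, 2)))
Function('Y')(d) = Pow(Add(5, d), Rational(1, 2)) (Function('Y')(d) = Pow(Add(d, 5), Rational(1, 2)) = Pow(Add(5, d), Rational(1, 2)))
Add(Mul(25053, Pow(Function('Y')(39), -1)), Mul(Function('T')(Mul(Function('o')(-2, 3), Add(Function('s')(6, 5), 6)), 190), Pow(-41559, -1))) = Add(Mul(25053, Pow(Pow(Add(5, 39), Rational(1, 2)), -1)), Mul(Mul(Rational(1, 4), Pow(190, 2)), Pow(-41559, -1))) = Add(Mul(25053, Pow(Pow(44, Rational(1, 2)), -1)), Mul(Mul(Rational(1, 4), 36100), Rational(-1, 41559))) = Add(Mul(25053, Pow(Mul(2, Pow(11, Rational(1, 2))), -1)), Mul(9025, Rational(-1, 41559))) = Add(Mul(25053, Mul(Rational(1, 22), Pow(11, Rational(1, 2)))), Rational(-9025, 41559)) = Add(Mul(Rational(25053, 22), Pow(11, Rational(1, 2))), Rational(-9025, 41559)) = Add(Rational(-9025, 41559), Mul(Rational(25053, 22), Pow(11, Rational(1, 2))))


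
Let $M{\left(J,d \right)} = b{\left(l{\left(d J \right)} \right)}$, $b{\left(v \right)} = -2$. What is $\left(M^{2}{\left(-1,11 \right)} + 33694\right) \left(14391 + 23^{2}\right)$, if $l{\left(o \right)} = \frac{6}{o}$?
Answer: $502774160$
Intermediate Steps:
$M{\left(J,d \right)} = -2$
$\left(M^{2}{\left(-1,11 \right)} + 33694\right) \left(14391 + 23^{2}\right) = \left(\left(-2\right)^{2} + 33694\right) \left(14391 + 23^{2}\right) = \left(4 + 33694\right) \left(14391 + 529\right) = 33698 \cdot 14920 = 502774160$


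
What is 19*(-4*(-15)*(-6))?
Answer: -6840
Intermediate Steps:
19*(-4*(-15)*(-6)) = 19*(60*(-6)) = 19*(-360) = -6840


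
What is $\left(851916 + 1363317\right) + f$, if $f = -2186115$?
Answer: $29118$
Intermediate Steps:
$\left(851916 + 1363317\right) + f = \left(851916 + 1363317\right) - 2186115 = 2215233 - 2186115 = 29118$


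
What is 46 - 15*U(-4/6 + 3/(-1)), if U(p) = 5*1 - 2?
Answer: 1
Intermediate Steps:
U(p) = 3 (U(p) = 5 - 2 = 3)
46 - 15*U(-4/6 + 3/(-1)) = 46 - 15*3 = 46 - 45 = 1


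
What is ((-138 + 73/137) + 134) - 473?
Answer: -65276/137 ≈ -476.47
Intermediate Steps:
((-138 + 73/137) + 134) - 473 = (-18833/137 + 134) - 473 = -475/137 - 473 = -65276/137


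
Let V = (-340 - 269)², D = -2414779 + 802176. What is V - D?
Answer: 1983484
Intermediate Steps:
D = -1612603
V = 370881 (V = (-609)² = 370881)
V - D = 370881 - 1*(-1612603) = 370881 + 1612603 = 1983484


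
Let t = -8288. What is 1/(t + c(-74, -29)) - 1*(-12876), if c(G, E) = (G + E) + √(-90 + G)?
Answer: 906586855029/70409045 - 2*I*√41/70409045 ≈ 12876.0 - 1.8188e-7*I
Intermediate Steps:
c(G, E) = E + G + √(-90 + G) (c(G, E) = (E + G) + √(-90 + G) = E + G + √(-90 + G))
1/(t + c(-74, -29)) - 1*(-12876) = 1/(-8288 + (-29 - 74 + √(-90 - 74))) - 1*(-12876) = 1/(-8288 + (-29 - 74 + √(-164))) + 12876 = 1/(-8288 + (-29 - 74 + 2*I*√41)) + 12876 = 1/(-8288 + (-103 + 2*I*√41)) + 12876 = 1/(-8391 + 2*I*√41) + 12876 = 12876 + 1/(-8391 + 2*I*√41)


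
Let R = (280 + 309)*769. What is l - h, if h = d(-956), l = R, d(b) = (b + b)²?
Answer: -3202803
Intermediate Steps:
d(b) = 4*b² (d(b) = (2*b)² = 4*b²)
R = 452941 (R = 589*769 = 452941)
l = 452941
h = 3655744 (h = 4*(-956)² = 4*913936 = 3655744)
l - h = 452941 - 1*3655744 = 452941 - 3655744 = -3202803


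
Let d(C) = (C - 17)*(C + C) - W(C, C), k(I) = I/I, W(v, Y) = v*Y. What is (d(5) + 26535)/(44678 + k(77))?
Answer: 26390/44679 ≈ 0.59066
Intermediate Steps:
W(v, Y) = Y*v
k(I) = 1
d(C) = -C**2 + 2*C*(-17 + C) (d(C) = (C - 17)*(C + C) - C*C = (-17 + C)*(2*C) - C**2 = 2*C*(-17 + C) - C**2 = -C**2 + 2*C*(-17 + C))
(d(5) + 26535)/(44678 + k(77)) = (5*(-34 + 5) + 26535)/(44678 + 1) = (5*(-29) + 26535)/44679 = (-145 + 26535)*(1/44679) = 26390*(1/44679) = 26390/44679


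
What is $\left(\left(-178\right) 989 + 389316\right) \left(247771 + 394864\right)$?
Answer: $137057336990$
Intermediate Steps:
$\left(\left(-178\right) 989 + 389316\right) \left(247771 + 394864\right) = \left(-176042 + 389316\right) 642635 = 213274 \cdot 642635 = 137057336990$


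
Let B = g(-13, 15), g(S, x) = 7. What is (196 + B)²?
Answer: 41209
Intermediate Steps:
B = 7
(196 + B)² = (196 + 7)² = 203² = 41209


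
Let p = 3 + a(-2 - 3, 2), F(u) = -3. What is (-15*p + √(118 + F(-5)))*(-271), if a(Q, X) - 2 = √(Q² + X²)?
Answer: 20325 - 271*√115 + 4065*√29 ≈ 39310.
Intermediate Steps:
a(Q, X) = 2 + √(Q² + X²)
p = 5 + √29 (p = 3 + (2 + √((-2 - 3)² + 2²)) = 3 + (2 + √((-5)² + 4)) = 3 + (2 + √(25 + 4)) = 3 + (2 + √29) = 5 + √29 ≈ 10.385)
(-15*p + √(118 + F(-5)))*(-271) = (-15*(5 + √29) + √(118 - 3))*(-271) = ((-75 - 15*√29) + √115)*(-271) = (-75 + √115 - 15*√29)*(-271) = 20325 - 271*√115 + 4065*√29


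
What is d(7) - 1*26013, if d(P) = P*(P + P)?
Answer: -25915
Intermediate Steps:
d(P) = 2*P² (d(P) = P*(2*P) = 2*P²)
d(7) - 1*26013 = 2*7² - 1*26013 = 2*49 - 26013 = 98 - 26013 = -25915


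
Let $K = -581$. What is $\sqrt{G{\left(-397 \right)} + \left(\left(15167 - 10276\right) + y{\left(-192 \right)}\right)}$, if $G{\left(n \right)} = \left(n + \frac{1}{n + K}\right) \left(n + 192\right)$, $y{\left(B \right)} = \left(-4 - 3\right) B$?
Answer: $\frac{\sqrt{83807328570}}{978} \approx 296.01$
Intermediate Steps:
$y{\left(B \right)} = - 7 B$
$G{\left(n \right)} = \left(192 + n\right) \left(n + \frac{1}{-581 + n}\right)$ ($G{\left(n \right)} = \left(n + \frac{1}{n - 581}\right) \left(n + 192\right) = \left(n + \frac{1}{-581 + n}\right) \left(192 + n\right) = \left(192 + n\right) \left(n + \frac{1}{-581 + n}\right)$)
$\sqrt{G{\left(-397 \right)} + \left(\left(15167 - 10276\right) + y{\left(-192 \right)}\right)} = \sqrt{\frac{192 + \left(-397\right)^{3} - -44285747 - 389 \left(-397\right)^{2}}{-581 - 397} + \left(\left(15167 - 10276\right) - -1344\right)} = \sqrt{\frac{192 - 62570773 + 44285747 - 61309901}{-978} + \left(4891 + 1344\right)} = \sqrt{- \frac{192 - 62570773 + 44285747 - 61309901}{978} + 6235} = \sqrt{\left(- \frac{1}{978}\right) \left(-79594735\right) + 6235} = \sqrt{\frac{79594735}{978} + 6235} = \sqrt{\frac{85692565}{978}} = \frac{\sqrt{83807328570}}{978}$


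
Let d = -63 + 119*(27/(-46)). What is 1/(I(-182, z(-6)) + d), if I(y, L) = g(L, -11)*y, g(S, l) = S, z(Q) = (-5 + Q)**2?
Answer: -46/1019123 ≈ -4.5137e-5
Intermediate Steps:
I(y, L) = L*y
d = -6111/46 (d = -63 + 119*(27*(-1/46)) = -63 + 119*(-27/46) = -63 - 3213/46 = -6111/46 ≈ -132.85)
1/(I(-182, z(-6)) + d) = 1/((-5 - 6)**2*(-182) - 6111/46) = 1/((-11)**2*(-182) - 6111/46) = 1/(121*(-182) - 6111/46) = 1/(-22022 - 6111/46) = 1/(-1019123/46) = -46/1019123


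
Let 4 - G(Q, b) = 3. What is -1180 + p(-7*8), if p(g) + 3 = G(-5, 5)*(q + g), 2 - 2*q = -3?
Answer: -2473/2 ≈ -1236.5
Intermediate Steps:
q = 5/2 (q = 1 - ½*(-3) = 1 + 3/2 = 5/2 ≈ 2.5000)
G(Q, b) = 1 (G(Q, b) = 4 - 1*3 = 4 - 3 = 1)
p(g) = -½ + g (p(g) = -3 + 1*(5/2 + g) = -3 + (5/2 + g) = -½ + g)
-1180 + p(-7*8) = -1180 + (-½ - 7*8) = -1180 + (-½ - 56) = -1180 - 113/2 = -2473/2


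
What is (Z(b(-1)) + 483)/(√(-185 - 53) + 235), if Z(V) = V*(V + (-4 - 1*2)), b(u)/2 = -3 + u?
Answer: 139825/55463 - 595*I*√238/55463 ≈ 2.521 - 0.1655*I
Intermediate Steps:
b(u) = -6 + 2*u (b(u) = 2*(-3 + u) = -6 + 2*u)
Z(V) = V*(-6 + V) (Z(V) = V*(V + (-4 - 2)) = V*(V - 6) = V*(-6 + V))
(Z(b(-1)) + 483)/(√(-185 - 53) + 235) = ((-6 + 2*(-1))*(-6 + (-6 + 2*(-1))) + 483)/(√(-185 - 53) + 235) = ((-6 - 2)*(-6 + (-6 - 2)) + 483)/(√(-238) + 235) = (-8*(-6 - 8) + 483)/(I*√238 + 235) = (-8*(-14) + 483)/(235 + I*√238) = (112 + 483)/(235 + I*√238) = 595/(235 + I*√238)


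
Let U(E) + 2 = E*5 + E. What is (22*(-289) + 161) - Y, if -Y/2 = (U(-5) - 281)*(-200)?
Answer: 119003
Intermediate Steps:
U(E) = -2 + 6*E (U(E) = -2 + (E*5 + E) = -2 + (5*E + E) = -2 + 6*E)
Y = -125200 (Y = -2*((-2 + 6*(-5)) - 281)*(-200) = -2*((-2 - 30) - 281)*(-200) = -2*(-32 - 281)*(-200) = -(-626)*(-200) = -2*62600 = -125200)
(22*(-289) + 161) - Y = (22*(-289) + 161) - 1*(-125200) = (-6358 + 161) + 125200 = -6197 + 125200 = 119003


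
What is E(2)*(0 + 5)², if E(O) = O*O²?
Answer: 200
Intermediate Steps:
E(O) = O³
E(2)*(0 + 5)² = 2³*(0 + 5)² = 8*5² = 8*25 = 200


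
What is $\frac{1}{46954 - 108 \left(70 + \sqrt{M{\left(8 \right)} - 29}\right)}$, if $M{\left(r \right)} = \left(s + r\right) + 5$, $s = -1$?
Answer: $\frac{19697}{776042762} + \frac{27 i \sqrt{17}}{388021381} \approx 2.5381 \cdot 10^{-5} + 2.869 \cdot 10^{-7} i$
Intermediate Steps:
$M{\left(r \right)} = 4 + r$ ($M{\left(r \right)} = \left(-1 + r\right) + 5 = 4 + r$)
$\frac{1}{46954 - 108 \left(70 + \sqrt{M{\left(8 \right)} - 29}\right)} = \frac{1}{46954 - 108 \left(70 + \sqrt{\left(4 + 8\right) - 29}\right)} = \frac{1}{46954 - 108 \left(70 + \sqrt{12 - 29}\right)} = \frac{1}{46954 - 108 \left(70 + \sqrt{-17}\right)} = \frac{1}{46954 - 108 \left(70 + i \sqrt{17}\right)} = \frac{1}{46954 - \left(7560 + 108 i \sqrt{17}\right)} = \frac{1}{39394 - 108 i \sqrt{17}}$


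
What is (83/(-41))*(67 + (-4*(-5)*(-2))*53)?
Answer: 170399/41 ≈ 4156.1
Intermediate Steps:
(83/(-41))*(67 + (-4*(-5)*(-2))*53) = (83*(-1/41))*(67 + (20*(-2))*53) = -83*(67 - 40*53)/41 = -83*(67 - 2120)/41 = -83/41*(-2053) = 170399/41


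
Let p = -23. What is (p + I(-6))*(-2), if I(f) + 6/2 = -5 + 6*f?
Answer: 134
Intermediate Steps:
I(f) = -8 + 6*f (I(f) = -3 + (-5 + 6*f) = -8 + 6*f)
(p + I(-6))*(-2) = (-23 + (-8 + 6*(-6)))*(-2) = (-23 + (-8 - 36))*(-2) = (-23 - 44)*(-2) = -67*(-2) = 134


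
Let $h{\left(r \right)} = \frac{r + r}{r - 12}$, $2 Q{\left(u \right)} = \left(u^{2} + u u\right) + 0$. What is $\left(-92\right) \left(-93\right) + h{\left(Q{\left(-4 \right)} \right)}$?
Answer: $8564$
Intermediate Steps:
$Q{\left(u \right)} = u^{2}$ ($Q{\left(u \right)} = \frac{\left(u^{2} + u u\right) + 0}{2} = \frac{\left(u^{2} + u^{2}\right) + 0}{2} = \frac{2 u^{2} + 0}{2} = \frac{2 u^{2}}{2} = u^{2}$)
$h{\left(r \right)} = \frac{2 r}{-12 + r}$
$\left(-92\right) \left(-93\right) + h{\left(Q{\left(-4 \right)} \right)} = \left(-92\right) \left(-93\right) + \frac{2 \left(-4\right)^{2}}{-12 + \left(-4\right)^{2}} = 8556 + 2 \cdot 16 \frac{1}{-12 + 16} = 8556 + 2 \cdot 16 \cdot \frac{1}{4} = 8556 + 8 = 8564$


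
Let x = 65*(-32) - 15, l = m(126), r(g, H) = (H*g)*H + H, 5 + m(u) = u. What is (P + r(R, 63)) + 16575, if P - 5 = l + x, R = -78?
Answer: -294913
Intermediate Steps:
m(u) = -5 + u
r(g, H) = H + g*H² (r(g, H) = g*H² + H = H + g*H²)
l = 121 (l = -5 + 126 = 121)
x = -2095 (x = -2080 - 15 = -2095)
P = -1969 (P = 5 + (121 - 2095) = 5 - 1974 = -1969)
(P + r(R, 63)) + 16575 = (-1969 + 63*(1 + 63*(-78))) + 16575 = (-1969 + 63*(1 - 4914)) + 16575 = (-1969 + 63*(-4913)) + 16575 = (-1969 - 309519) + 16575 = -311488 + 16575 = -294913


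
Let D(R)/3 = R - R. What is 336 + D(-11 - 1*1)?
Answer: 336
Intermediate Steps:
D(R) = 0 (D(R) = 3*(R - R) = 3*0 = 0)
336 + D(-11 - 1*1) = 336 + 0 = 336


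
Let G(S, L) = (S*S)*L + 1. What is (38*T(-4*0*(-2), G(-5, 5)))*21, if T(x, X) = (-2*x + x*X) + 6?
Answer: 4788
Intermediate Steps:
G(S, L) = 1 + L*S**2 (G(S, L) = S**2*L + 1 = L*S**2 + 1 = 1 + L*S**2)
T(x, X) = 6 - 2*x + X*x (T(x, X) = (-2*x + X*x) + 6 = 6 - 2*x + X*x)
(38*T(-4*0*(-2), G(-5, 5)))*21 = (38*(6 - 2*(-4*0)*(-2) + (1 + 5*(-5)**2)*(-4*0*(-2))))*21 = (38*(6 - 0*(-2) + (1 + 5*25)*(0*(-2))))*21 = (38*(6 - 2*0 + (1 + 125)*0))*21 = (38*(6 + 0 + 126*0))*21 = (38*(6 + 0 + 0))*21 = (38*6)*21 = 228*21 = 4788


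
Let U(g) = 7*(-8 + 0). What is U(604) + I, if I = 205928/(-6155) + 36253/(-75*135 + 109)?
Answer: -5738026943/61648480 ≈ -93.077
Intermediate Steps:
U(g) = -56 (U(g) = 7*(-8) = -56)
I = -2285712063/61648480 (I = 205928*(-1/6155) + 36253/(-10125 + 109) = -205928/6155 + 36253/(-10016) = -205928/6155 + 36253*(-1/10016) = -205928/6155 - 36253/10016 = -2285712063/61648480 ≈ -37.077)
U(604) + I = -56 - 2285712063/61648480 = -5738026943/61648480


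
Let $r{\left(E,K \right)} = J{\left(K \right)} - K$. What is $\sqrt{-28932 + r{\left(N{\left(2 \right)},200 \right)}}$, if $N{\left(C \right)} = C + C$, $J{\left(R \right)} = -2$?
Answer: $i \sqrt{29134} \approx 170.69 i$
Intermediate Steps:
$N{\left(C \right)} = 2 C$
$r{\left(E,K \right)} = -2 - K$
$\sqrt{-28932 + r{\left(N{\left(2 \right)},200 \right)}} = \sqrt{-28932 - 202} = \sqrt{-29134} = i \sqrt{29134}$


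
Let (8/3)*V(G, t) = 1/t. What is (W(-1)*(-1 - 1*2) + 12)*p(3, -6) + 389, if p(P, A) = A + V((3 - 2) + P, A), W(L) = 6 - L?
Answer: 7097/16 ≈ 443.56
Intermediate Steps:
V(G, t) = 3/(8*t)
p(P, A) = A + 3/(8*A)
(W(-1)*(-1 - 1*2) + 12)*p(3, -6) + 389 = ((6 - 1*(-1))*(-1 - 1*2) + 12)*(-6 + (3/8)/(-6)) + 389 = ((6 + 1)*(-1 - 2) + 12)*(-6 + (3/8)*(-⅙)) + 389 = (7*(-3) + 12)*(-6 - 1/16) + 389 = (-21 + 12)*(-97/16) + 389 = -9*(-97/16) + 389 = 873/16 + 389 = 7097/16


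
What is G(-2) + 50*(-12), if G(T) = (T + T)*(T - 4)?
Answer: -576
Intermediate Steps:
G(T) = 2*T*(-4 + T) (G(T) = (2*T)*(-4 + T) = 2*T*(-4 + T))
G(-2) + 50*(-12) = 2*(-2)*(-4 - 2) + 50*(-12) = 2*(-2)*(-6) - 600 = 24 - 600 = -576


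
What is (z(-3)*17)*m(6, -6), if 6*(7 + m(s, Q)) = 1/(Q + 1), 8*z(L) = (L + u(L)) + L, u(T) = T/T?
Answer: 3587/48 ≈ 74.729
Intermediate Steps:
u(T) = 1
z(L) = ⅛ + L/4 (z(L) = ((L + 1) + L)/8 = ((1 + L) + L)/8 = (1 + 2*L)/8 = ⅛ + L/4)
m(s, Q) = -7 + 1/(6*(1 + Q)) (m(s, Q) = -7 + 1/(6*(Q + 1)) = -7 + 1/(6*(1 + Q)))
(z(-3)*17)*m(6, -6) = ((⅛ + (¼)*(-3))*17)*((-41 - 42*(-6))/(6*(1 - 6))) = ((⅛ - ¾)*17)*((⅙)*(-41 + 252)/(-5)) = (-5/8*17)*((⅙)*(-⅕)*211) = -85/8*(-211/30) = 3587/48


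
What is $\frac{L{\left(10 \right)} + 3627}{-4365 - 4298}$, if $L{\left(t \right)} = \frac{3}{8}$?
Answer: $- \frac{29019}{69304} \approx -0.41872$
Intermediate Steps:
$L{\left(t \right)} = \frac{3}{8}$ ($L{\left(t \right)} = 3 \cdot \frac{1}{8} = \frac{3}{8}$)
$\frac{L{\left(10 \right)} + 3627}{-4365 - 4298} = \frac{\frac{3}{8} + 3627}{-4365 - 4298} = \frac{29019}{8 \left(-8663\right)} = \frac{29019}{8} \left(- \frac{1}{8663}\right) = - \frac{29019}{69304}$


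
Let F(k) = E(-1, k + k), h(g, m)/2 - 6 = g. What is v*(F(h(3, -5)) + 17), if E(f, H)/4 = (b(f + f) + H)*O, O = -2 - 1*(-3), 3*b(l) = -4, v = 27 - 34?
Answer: -3269/3 ≈ -1089.7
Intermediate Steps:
h(g, m) = 12 + 2*g
v = -7
b(l) = -4/3 (b(l) = (1/3)*(-4) = -4/3)
O = 1 (O = -2 + 3 = 1)
E(f, H) = -16/3 + 4*H (E(f, H) = 4*((-4/3 + H)*1) = 4*(-4/3 + H) = -16/3 + 4*H)
F(k) = -16/3 + 8*k (F(k) = -16/3 + 4*(k + k) = -16/3 + 4*(2*k) = -16/3 + 8*k)
v*(F(h(3, -5)) + 17) = -7*((-16/3 + 8*(12 + 2*3)) + 17) = -7*((-16/3 + 8*(12 + 6)) + 17) = -7*((-16/3 + 8*18) + 17) = -7*((-16/3 + 144) + 17) = -7*(416/3 + 17) = -7*467/3 = -3269/3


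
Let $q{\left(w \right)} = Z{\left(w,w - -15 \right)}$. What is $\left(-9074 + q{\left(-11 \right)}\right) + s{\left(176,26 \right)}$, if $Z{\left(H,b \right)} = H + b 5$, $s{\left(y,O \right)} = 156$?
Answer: $-8909$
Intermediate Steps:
$Z{\left(H,b \right)} = H + 5 b$
$q{\left(w \right)} = 75 + 6 w$ ($q{\left(w \right)} = w + 5 \left(w - -15\right) = w + 5 \left(w + 15\right) = w + 5 \left(15 + w\right) = w + \left(75 + 5 w\right) = 75 + 6 w$)
$\left(-9074 + q{\left(-11 \right)}\right) + s{\left(176,26 \right)} = \left(-9074 + \left(75 + 6 \left(-11\right)\right)\right) + 156 = \left(-9074 + \left(75 - 66\right)\right) + 156 = \left(-9074 + 9\right) + 156 = -9065 + 156 = -8909$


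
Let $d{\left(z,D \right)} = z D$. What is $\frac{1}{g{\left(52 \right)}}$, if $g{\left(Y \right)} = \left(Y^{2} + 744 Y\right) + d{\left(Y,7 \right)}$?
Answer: $\frac{1}{41756} \approx 2.3949 \cdot 10^{-5}$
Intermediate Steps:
$d{\left(z,D \right)} = D z$
$g{\left(Y \right)} = Y^{2} + 751 Y$ ($g{\left(Y \right)} = \left(Y^{2} + 744 Y\right) + 7 Y = Y^{2} + 751 Y$)
$\frac{1}{g{\left(52 \right)}} = \frac{1}{52 \left(751 + 52\right)} = \frac{1}{52 \cdot 803} = \frac{1}{41756}$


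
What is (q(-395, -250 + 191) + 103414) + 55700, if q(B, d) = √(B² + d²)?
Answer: 159114 + √159506 ≈ 1.5951e+5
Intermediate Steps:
(q(-395, -250 + 191) + 103414) + 55700 = (√((-395)² + (-250 + 191)²) + 103414) + 55700 = (√(156025 + (-59)²) + 103414) + 55700 = (√(156025 + 3481) + 103414) + 55700 = (√159506 + 103414) + 55700 = (103414 + √159506) + 55700 = 159114 + √159506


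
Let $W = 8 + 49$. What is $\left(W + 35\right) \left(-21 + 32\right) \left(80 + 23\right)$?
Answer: $104236$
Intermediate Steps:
$W = 57$
$\left(W + 35\right) \left(-21 + 32\right) \left(80 + 23\right) = \left(57 + 35\right) \left(-21 + 32\right) \left(80 + 23\right) = 92 \cdot 11 \cdot 103 = 92 \cdot 1133 = 104236$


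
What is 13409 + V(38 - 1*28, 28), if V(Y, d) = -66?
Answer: 13343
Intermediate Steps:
13409 + V(38 - 1*28, 28) = 13409 - 66 = 13343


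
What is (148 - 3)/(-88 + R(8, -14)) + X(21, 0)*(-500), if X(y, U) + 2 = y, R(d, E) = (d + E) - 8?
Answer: -969145/102 ≈ -9501.4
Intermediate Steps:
R(d, E) = -8 + E + d (R(d, E) = (E + d) - 8 = -8 + E + d)
X(y, U) = -2 + y
(148 - 3)/(-88 + R(8, -14)) + X(21, 0)*(-500) = (148 - 3)/(-88 + (-8 - 14 + 8)) + (-2 + 21)*(-500) = 145/(-88 - 14) + 19*(-500) = 145/(-102) - 9500 = 145*(-1/102) - 9500 = -145/102 - 9500 = -969145/102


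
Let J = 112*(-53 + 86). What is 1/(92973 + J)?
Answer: 1/96669 ≈ 1.0345e-5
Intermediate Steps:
J = 3696 (J = 112*33 = 3696)
1/(92973 + J) = 1/(92973 + 3696) = 1/96669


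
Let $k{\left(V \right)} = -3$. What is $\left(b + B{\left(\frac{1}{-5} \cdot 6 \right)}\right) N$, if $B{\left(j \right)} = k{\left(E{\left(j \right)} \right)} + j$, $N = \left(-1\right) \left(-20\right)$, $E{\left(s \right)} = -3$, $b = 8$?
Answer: $76$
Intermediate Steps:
$N = 20$
$B{\left(j \right)} = -3 + j$
$\left(b + B{\left(\frac{1}{-5} \cdot 6 \right)}\right) N = \left(8 - \left(3 - \frac{1}{-5} \cdot 6\right)\right) 20 = \left(8 - \frac{21}{5}\right) 20 = \frac{19}{5} \cdot 20 = 76$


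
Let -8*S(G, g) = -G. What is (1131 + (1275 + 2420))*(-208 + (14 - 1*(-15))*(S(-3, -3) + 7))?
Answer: -306451/4 ≈ -76613.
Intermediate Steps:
S(G, g) = G/8 (S(G, g) = -(-1)*G/8 = G/8)
(1131 + (1275 + 2420))*(-208 + (14 - 1*(-15))*(S(-3, -3) + 7)) = (1131 + (1275 + 2420))*(-208 + (14 - 1*(-15))*((⅛)*(-3) + 7)) = (1131 + 3695)*(-208 + (14 + 15)*(-3/8 + 7)) = 4826*(-208 + 29*(53/8)) = 4826*(-208 + 1537/8) = 4826*(-127/8) = -306451/4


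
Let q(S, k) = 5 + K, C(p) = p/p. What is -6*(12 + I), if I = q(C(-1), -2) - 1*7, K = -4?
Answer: -36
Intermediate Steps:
C(p) = 1
q(S, k) = 1 (q(S, k) = 5 - 4 = 1)
I = -6 (I = 1 - 1*7 = 1 - 7 = -6)
-6*(12 + I) = -6*(12 - 6) = -6*6 = -36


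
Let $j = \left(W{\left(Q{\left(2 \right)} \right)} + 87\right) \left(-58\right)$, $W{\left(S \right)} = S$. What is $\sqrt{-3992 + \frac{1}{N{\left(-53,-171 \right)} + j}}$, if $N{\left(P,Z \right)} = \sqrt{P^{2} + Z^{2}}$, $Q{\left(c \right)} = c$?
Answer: $\frac{\sqrt{-20606705 + 19960 \sqrt{1282}}}{\sqrt{5162 - 5 \sqrt{1282}}} \approx 63.182 i$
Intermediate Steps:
$j = -5162$ ($j = \left(2 + 87\right) \left(-58\right) = 89 \left(-58\right) = -5162$)
$\sqrt{-3992 + \frac{1}{N{\left(-53,-171 \right)} + j}} = \sqrt{-3992 + \frac{1}{\sqrt{\left(-53\right)^{2} + \left(-171\right)^{2}} - 5162}} = \sqrt{-3992 + \frac{1}{\sqrt{2809 + 29241} - 5162}} = \sqrt{-3992 + \frac{1}{\sqrt{32050} - 5162}} = \sqrt{-3992 + \frac{1}{5 \sqrt{1282} - 5162}} = \sqrt{-3992 + \frac{1}{-5162 + 5 \sqrt{1282}}}$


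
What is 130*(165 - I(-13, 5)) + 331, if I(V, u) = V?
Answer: 23471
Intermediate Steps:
130*(165 - I(-13, 5)) + 331 = 130*(165 - 1*(-13)) + 331 = 130*(165 + 13) + 331 = 130*178 + 331 = 23140 + 331 = 23471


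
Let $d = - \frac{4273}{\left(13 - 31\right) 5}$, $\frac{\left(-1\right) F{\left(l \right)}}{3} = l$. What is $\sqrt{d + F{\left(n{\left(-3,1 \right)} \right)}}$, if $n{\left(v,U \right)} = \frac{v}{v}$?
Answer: $\frac{\sqrt{40030}}{30} \approx 6.6692$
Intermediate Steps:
$n{\left(v,U \right)} = 1$
$F{\left(l \right)} = - 3 l$
$d = \frac{4273}{90}$ ($d = - \frac{4273}{\left(-18\right) 5} = - \frac{4273}{-90} = \left(-4273\right) \left(- \frac{1}{90}\right) = \frac{4273}{90} \approx 47.478$)
$\sqrt{d + F{\left(n{\left(-3,1 \right)} \right)}} = \sqrt{\frac{4273}{90} - 3} = \sqrt{\frac{4003}{90}} = \frac{\sqrt{40030}}{30}$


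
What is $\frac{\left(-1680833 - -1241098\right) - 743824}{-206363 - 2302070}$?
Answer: $\frac{1183559}{2508433} \approx 0.47183$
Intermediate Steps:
$\frac{\left(-1680833 - -1241098\right) - 743824}{-206363 - 2302070} = \frac{\left(-1680833 + 1241098\right) - 743824}{-2508433} = \left(-439735 - 743824\right) \left(- \frac{1}{2508433}\right) = \left(-1183559\right) \left(- \frac{1}{2508433}\right) = \frac{1183559}{2508433}$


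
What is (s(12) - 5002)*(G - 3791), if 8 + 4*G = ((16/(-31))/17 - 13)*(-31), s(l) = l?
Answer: 626387215/34 ≈ 1.8423e+7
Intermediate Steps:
G = 6731/68 (G = -2 + (((16/(-31))/17 - 13)*(-31))/4 = -2 + (((16*(-1/31))*(1/17) - 13)*(-31))/4 = -2 + ((-16/31*1/17 - 13)*(-31))/4 = -2 + ((-16/527 - 13)*(-31))/4 = -2 + (-6867/527*(-31))/4 = -2 + (¼)*(6867/17) = -2 + 6867/68 = 6731/68 ≈ 98.985)
(s(12) - 5002)*(G - 3791) = (12 - 5002)*(6731/68 - 3791) = -4990*(-251057/68) = 626387215/34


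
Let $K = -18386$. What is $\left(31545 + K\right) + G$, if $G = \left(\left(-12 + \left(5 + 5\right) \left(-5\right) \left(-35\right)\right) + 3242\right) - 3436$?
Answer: $14703$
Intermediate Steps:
$G = 1544$ ($G = \left(\left(-12 + 10 \left(-5\right) \left(-35\right)\right) + 3242\right) - 3436 = \left(\left(-12 - -1750\right) + 3242\right) - 3436 = \left(\left(-12 + 1750\right) + 3242\right) - 3436 = \left(1738 + 3242\right) - 3436 = 4980 - 3436 = 1544$)
$\left(31545 + K\right) + G = \left(31545 - 18386\right) + 1544 = 13159 + 1544 = 14703$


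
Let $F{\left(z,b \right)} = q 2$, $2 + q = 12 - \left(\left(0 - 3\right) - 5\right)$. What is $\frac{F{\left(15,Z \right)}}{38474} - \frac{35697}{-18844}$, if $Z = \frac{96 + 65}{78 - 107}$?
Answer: $\frac{687042381}{362502028} \approx 1.8953$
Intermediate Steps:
$Z = - \frac{161}{29}$ ($Z = \frac{161}{-29} = 161 \left(- \frac{1}{29}\right) = - \frac{161}{29} \approx -5.5517$)
$q = 18$ ($q = -2 + \left(12 - \left(\left(0 - 3\right) - 5\right)\right) = -2 + \left(12 - \left(-3 - 5\right)\right) = -2 + \left(12 - -8\right) = -2 + \left(12 + 8\right) = -2 + 20 = 18$)
$F{\left(z,b \right)} = 36$ ($F{\left(z,b \right)} = 18 \cdot 2 = 36$)
$\frac{F{\left(15,Z \right)}}{38474} - \frac{35697}{-18844} = \frac{36}{38474} - \frac{35697}{-18844} = 36 \cdot \frac{1}{38474} - - \frac{35697}{18844} = \frac{18}{19237} + \frac{35697}{18844} = \frac{687042381}{362502028}$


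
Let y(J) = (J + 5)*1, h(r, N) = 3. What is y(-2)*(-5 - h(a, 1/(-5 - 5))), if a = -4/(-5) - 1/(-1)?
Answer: -24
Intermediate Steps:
a = 9/5 (a = -4*(-⅕) - 1*(-1) = ⅘ + 1 = 9/5 ≈ 1.8000)
y(J) = 5 + J (y(J) = (5 + J)*1 = 5 + J)
y(-2)*(-5 - h(a, 1/(-5 - 5))) = (5 - 2)*(-5 - 1*3) = 3*(-5 - 3) = 3*(-8) = -24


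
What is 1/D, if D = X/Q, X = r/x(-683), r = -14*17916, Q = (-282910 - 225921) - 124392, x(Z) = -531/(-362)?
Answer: 112080471/30266096 ≈ 3.7032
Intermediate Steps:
x(Z) = 531/362 (x(Z) = -531*(-1/362) = 531/362)
Q = -633223 (Q = -508831 - 124392 = -633223)
r = -250824
X = -30266096/177 (X = -250824/531/362 = -250824*362/531 = -30266096/177 ≈ -1.7100e+5)
D = 30266096/112080471 (D = -30266096/177/(-633223) = -30266096/177*(-1/633223) = 30266096/112080471 ≈ 0.27004)
1/D = 1/(30266096/112080471) = 112080471/30266096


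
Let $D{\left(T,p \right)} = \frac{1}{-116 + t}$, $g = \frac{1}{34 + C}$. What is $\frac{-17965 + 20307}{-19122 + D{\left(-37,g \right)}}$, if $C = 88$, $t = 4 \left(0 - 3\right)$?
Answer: $- \frac{299776}{2447617} \approx -0.12248$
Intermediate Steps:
$t = -12$ ($t = 4 \left(-3\right) = -12$)
$g = \frac{1}{122}$ ($g = \frac{1}{34 + 88} = \frac{1}{122} \approx 0.0081967$)
$D{\left(T,p \right)} = - \frac{1}{128}$ ($D{\left(T,p \right)} = \frac{1}{-116 - 12} = \frac{1}{-128} = - \frac{1}{128}$)
$\frac{-17965 + 20307}{-19122 + D{\left(-37,g \right)}} = \frac{-17965 + 20307}{-19122 - \frac{1}{128}} = \frac{2342}{- \frac{2447617}{128}} = 2342 \left(- \frac{128}{2447617}\right) = - \frac{299776}{2447617}$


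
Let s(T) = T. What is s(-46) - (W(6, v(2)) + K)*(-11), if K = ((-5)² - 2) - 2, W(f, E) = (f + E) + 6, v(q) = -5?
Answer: 262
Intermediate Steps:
W(f, E) = 6 + E + f (W(f, E) = (E + f) + 6 = 6 + E + f)
K = 21 (K = (25 - 2) - 2 = 23 - 2 = 21)
s(-46) - (W(6, v(2)) + K)*(-11) = -46 - ((6 - 5 + 6) + 21)*(-11) = -46 - (7 + 21)*(-11) = -46 - 28*(-11) = -46 - 1*(-308) = -46 + 308 = 262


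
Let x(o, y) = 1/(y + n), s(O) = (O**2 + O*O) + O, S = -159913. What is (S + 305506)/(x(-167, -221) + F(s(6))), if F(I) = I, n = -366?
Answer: 85463091/45785 ≈ 1866.6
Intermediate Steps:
s(O) = O + 2*O**2 (s(O) = (O**2 + O**2) + O = 2*O**2 + O = O + 2*O**2)
x(o, y) = 1/(-366 + y) (x(o, y) = 1/(y - 366) = 1/(-366 + y))
(S + 305506)/(x(-167, -221) + F(s(6))) = (-159913 + 305506)/(1/(-366 - 221) + 6*(1 + 2*6)) = 145593/(1/(-587) + 6*(1 + 12)) = 145593/(-1/587 + 6*13) = 145593/(-1/587 + 78) = 145593/(45785/587) = 145593*(587/45785) = 85463091/45785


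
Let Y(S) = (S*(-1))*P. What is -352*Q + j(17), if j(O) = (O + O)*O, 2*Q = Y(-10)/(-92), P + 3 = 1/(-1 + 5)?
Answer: 12084/23 ≈ 525.39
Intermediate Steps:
P = -11/4 (P = -3 + 1/(-1 + 5) = -3 + 1/4 = -3 + ¼ = -11/4 ≈ -2.7500)
Y(S) = 11*S/4 (Y(S) = (S*(-1))*(-11/4) = -S*(-11/4) = 11*S/4)
Q = 55/368 (Q = (((11/4)*(-10))/(-92))/2 = (-55/2*(-1/92))/2 = (½)*(55/184) = 55/368 ≈ 0.14946)
j(O) = 2*O² (j(O) = (2*O)*O = 2*O²)
-352*Q + j(17) = -352*55/368 + 2*17² = -1210/23 + 2*289 = -1210/23 + 578 = 12084/23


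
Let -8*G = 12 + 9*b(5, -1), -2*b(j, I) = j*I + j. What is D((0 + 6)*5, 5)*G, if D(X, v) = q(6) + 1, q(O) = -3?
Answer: 3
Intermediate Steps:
b(j, I) = -j/2 - I*j/2 (b(j, I) = -(j*I + j)/2 = -(I*j + j)/2 = -(j + I*j)/2 = -j/2 - I*j/2)
G = -3/2 (G = -(12 + 9*(-1/2*5*(1 - 1)))/8 = -(12 + 9*(-1/2*5*0))/8 = -(12 + 9*0)/8 = -(12 + 0)/8 = -1/8*12 = -3/2 ≈ -1.5000)
D(X, v) = -2 (D(X, v) = -3 + 1 = -2)
D((0 + 6)*5, 5)*G = -2*(-3/2) = 3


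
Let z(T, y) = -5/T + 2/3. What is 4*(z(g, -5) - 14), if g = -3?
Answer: -140/3 ≈ -46.667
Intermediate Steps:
z(T, y) = ⅔ - 5/T (z(T, y) = -5/T + 2*(⅓) = -5/T + ⅔ = ⅔ - 5/T)
4*(z(g, -5) - 14) = 4*((⅔ - 5/(-3)) - 14) = 4*((⅔ - 5*(-⅓)) - 14) = 4*((⅔ + 5/3) - 14) = 4*(7/3 - 14) = 4*(-35/3) = -140/3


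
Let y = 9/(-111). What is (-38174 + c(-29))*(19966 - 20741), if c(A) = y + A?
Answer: 1095473350/37 ≈ 2.9607e+7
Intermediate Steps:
y = -3/37 (y = 9*(-1/111) = -3/37 ≈ -0.081081)
c(A) = -3/37 + A
(-38174 + c(-29))*(19966 - 20741) = (-38174 + (-3/37 - 29))*(19966 - 20741) = (-38174 - 1076/37)*(-775) = -1413514/37*(-775) = 1095473350/37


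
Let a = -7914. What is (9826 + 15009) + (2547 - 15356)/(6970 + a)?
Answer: 23457049/944 ≈ 24849.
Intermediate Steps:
(9826 + 15009) + (2547 - 15356)/(6970 + a) = (9826 + 15009) + (2547 - 15356)/(6970 - 7914) = 24835 - 12809/(-944) = 24835 - 12809*(-1/944) = 24835 + 12809/944 = 23457049/944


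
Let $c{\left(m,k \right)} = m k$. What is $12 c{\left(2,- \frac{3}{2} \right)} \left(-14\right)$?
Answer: $504$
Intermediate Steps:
$c{\left(m,k \right)} = k m$
$12 c{\left(2,- \frac{3}{2} \right)} \left(-14\right) = 12 - \frac{3}{2} \cdot 2 \left(-14\right) = 12 \left(-3\right) \frac{1}{2} \cdot 2 \left(-14\right) = 12 \left(\left(- \frac{3}{2}\right) 2\right) \left(-14\right) = 12 \left(-3\right) \left(-14\right) = \left(-36\right) \left(-14\right) = 504$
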